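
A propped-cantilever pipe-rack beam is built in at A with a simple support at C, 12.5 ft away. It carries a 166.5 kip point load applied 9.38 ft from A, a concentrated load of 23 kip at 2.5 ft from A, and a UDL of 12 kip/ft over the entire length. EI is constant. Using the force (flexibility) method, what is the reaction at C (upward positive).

Release the roller at C. Primary structure: cantilever fixed at A.
Free-end deflection of the primary structure under the applied loading (downward +):
  point load 166.5 at a = 9.38: Pa²(3L − a)/(6EI) = 68657/EI
  point load 23 at a = 2.5: Pa²(3L − a)/(6EI) = 838.5/EI
  UDL 12: wL⁴/(8EI) = 36621/EI
  δ_0 = 106117/EI
Flexibility coefficient — unit upward force at C: δ_{CC} = L³/(3EI) = 651/EI.
Compatibility at C: δ_0 − R_C·δ_{CC} = 0, so R_C = 106117/651 = 163 kip.

R_C = 163 kip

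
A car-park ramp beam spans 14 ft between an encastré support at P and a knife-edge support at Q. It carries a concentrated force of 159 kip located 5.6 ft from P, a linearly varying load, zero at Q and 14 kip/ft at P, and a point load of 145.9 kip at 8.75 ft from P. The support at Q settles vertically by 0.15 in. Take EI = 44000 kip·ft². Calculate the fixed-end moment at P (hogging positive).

Take the reaction at Q as the redundant and release it; the primary structure is a cantilever fixed at P.
Primary-structure tip deflection at Q by superposition:
  point load 159 at a = 5.6: Pa²(3L − a)/(6EI) = 30250/EI
  triangular load, peak 14 at the fixed end: w₀L⁴/(30EI) = 17927/EI
  point load 145.9 at a = 8.75: Pa²(3L − a)/(6EI) = 61903/EI
  δ_0 = 110080/EI
Tip deflection under a unit load at Q: L³/(3EI) = 914.7/EI.
With EI = 44000 kip·ft²: δ_0 = 2.5018 ft and δ_{QQ} = 0.020788 ft/kip.
Compatibility — the beam at Q must follow the support down by 0.0125 ft: δ_0 − R_Q·δ_{QQ} = 0.0125, so R_Q = (2.5018 − 0.0125)/0.020788 = 119.7 kip.
Moment equilibrium about P: M_P = Σ(load moments about P) − R_Q·L = 2624 − 119.7×14 = 947.9 kip·ft.

M_P = 947.9 kip·ft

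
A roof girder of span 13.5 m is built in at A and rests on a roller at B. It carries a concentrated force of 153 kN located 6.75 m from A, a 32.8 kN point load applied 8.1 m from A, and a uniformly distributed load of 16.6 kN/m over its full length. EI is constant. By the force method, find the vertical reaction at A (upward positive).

R_A = 263.9 kN

Remove the prop at B; the released (primary) structure is a cantilever built in at A.
Deflection at B on the released cantilever, summing each load's contribution:
  point load 153 at a = 6.75: Pa²(3L − a)/(6EI) = 39212/EI
  point load 32.8 at a = 8.1: Pa²(3L − a)/(6EI) = 11621/EI
  UDL 16.6: wL⁴/(8EI) = 68921/EI
  δ_0 = 119754/EI
Tip deflection under a unit load at B: L³/(3EI) = 820.1/EI.
The prop prevents deflection at B: R_B = δ_0/δ_{BB} = 119754/820.1 = 146 kN.
Vertical equilibrium: R_A = ΣP − R_B = 409.9 − 146 = 263.9 kN.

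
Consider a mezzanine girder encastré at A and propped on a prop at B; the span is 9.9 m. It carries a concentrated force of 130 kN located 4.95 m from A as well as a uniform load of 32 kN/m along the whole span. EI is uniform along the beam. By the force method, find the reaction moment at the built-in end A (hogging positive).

Choose R_B as the redundant. The primary structure is the cantilever fixed at A.
Free-end deflection of the primary structure under the applied loading (downward +):
  point load 130 at a = 4.95: Pa²(3L − a)/(6EI) = 13139/EI
  UDL 32: wL⁴/(8EI) = 38424/EI
  δ_0 = 51563/EI
Flexibility coefficient — unit upward force at B: δ_{BB} = L³/(3EI) = 323.4/EI.
Compatibility at B: δ_0 − R_B·δ_{BB} = 0, so R_B = 51563/323.4 = 159.4 kN.
Moment equilibrium about A: M_A = Σ(load moments about A) − R_B·L = 2212 − 159.4×9.9 = 633.4 kN·m.

M_A = 633.4 kN·m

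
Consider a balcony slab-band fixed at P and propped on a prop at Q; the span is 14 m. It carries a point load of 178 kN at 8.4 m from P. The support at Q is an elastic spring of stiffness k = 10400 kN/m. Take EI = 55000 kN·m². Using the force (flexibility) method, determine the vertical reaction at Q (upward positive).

R_Q = 76.45 kN

Release the roller at Q. Primary structure: cantilever fixed at P.
Deflection at Q on the released cantilever, summing each load's contribution:
  point load 178 at a = 8.4: Pa²(3L − a)/(6EI) = 70334/EI
Flexibility coefficient — unit upward force at Q: δ_{QQ} = L³/(3EI) = 914.7/EI.
With EI = 55000 kN·m²: δ_0 = 1.2788 m and δ_{QQ} = 0.01663 m/kN.
Compatibility — the spring shortens by R_Q/k under the reaction it provides: δ_0 − R_Q·δ_{QQ} = R_Q/k. With 1/k = 0.000096 m/kN, R_Q = δ_0 / (δ_{QQ} + 1/k) = 1.2788 / (0.01663 + 0.000096) = 76.45 kN.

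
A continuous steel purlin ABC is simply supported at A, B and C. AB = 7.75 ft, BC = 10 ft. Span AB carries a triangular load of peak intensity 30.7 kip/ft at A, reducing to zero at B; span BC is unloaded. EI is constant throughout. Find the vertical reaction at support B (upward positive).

Take M_B as the redundant. Released structure: two simple spans AB and BC with a hinge at B.
Rotations at B on the released spans (each span's end-slope, ×1/EI):
  span AB: triangular load, peak 30.7: 7w₀L³/(360EI) = 277.9/EI
  relative rotation θ_0 = (277.9 + 0)/EI = 277.9/EI
A unit hogging moment at B produces rotation L₁/(3EI) + L₂/(3EI) = 5.917/EI.
Compatibility: M_B·(L₁+L₂)/(3EI) = θ_0, giving M_B = 46.96 kip·ft (hogging).
Span AB, ΣM about A with M_B applied at B: R_B^{AB}·7.75 = 307.3 + 46.96, so R_B^{AB} = 45.71 kip and R_A = 119 − 45.71 = 73.25 kip.
Span BC, ΣM about C: R_B^{BC}·10 = 0 + 46.96, so R_B^{BC} = 4.696 kip and R_C = 0 − 4.696 = -4.696 kip.
R_B = 45.71 + 4.696 = 50.41 kip.

R_B = 50.41 kip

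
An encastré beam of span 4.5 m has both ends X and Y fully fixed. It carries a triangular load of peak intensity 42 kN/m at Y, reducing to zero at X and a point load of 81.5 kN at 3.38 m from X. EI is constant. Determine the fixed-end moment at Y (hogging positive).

M_Y = 94.02 kN·m

Release both end moments; the primary structure is a simply-supported span XY with redundants M_X and M_Y.
Simple-span end rotations at X and Y under the given loads:
  at X: triangular load, peak 42: 7w₀L³/(360EI) = 74.42/EI
  at Y: triangular load, peak 42: w₀L³/(45EI) = 85.05/EI
  at X: point load 81.5 at a = 3.38: Pab(L + b)/(6LEI) = 64.22/EI
  at Y: point load 81.5 at a = 3.38: Pab(L + a)/(6LEI) = 90.04/EI
  θ_X0 = 138.6/EI,  θ_Y0 = 175.1/EI
Flexibility coefficients: a unit moment at one end gives L/(3EI) there and L/(6EI) at the far end, so f₁₁ = f₂₂ = 1.5/EI and f₁₂ = f₂₁ = 0.75/EI.
Compatibility — zero rotation at each built-in end:
  1.5 M_X + 0.75 M_Y = 138.6
  0.75 M_X + 1.5 M_Y = 175.1
Solving the pair gives M_X = 45.41 kN·m and M_Y = 94.02 kN·m (hogging).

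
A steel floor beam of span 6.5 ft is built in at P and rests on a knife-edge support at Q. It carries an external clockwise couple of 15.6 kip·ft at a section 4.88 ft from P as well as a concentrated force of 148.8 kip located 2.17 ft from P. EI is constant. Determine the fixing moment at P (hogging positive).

M_P = 172.8 kip·ft

Choose R_Q as the redundant. The primary structure is the cantilever fixed at P.
Downward deflection at the released point Q due to the loads:
  clockwise couple 15.6 at a = 4.88: M₀a(2L − a)/(2EI) = 309.1/EI
  point load 148.8 at a = 2.17: Pa²(3L − a)/(6EI) = 2024/EI
  δ_0 = 2333/EI
Flexibility coefficient — unit upward force at Q: δ_{QQ} = L³/(3EI) = 91.54/EI.
Compatibility at Q: δ_0 − R_Q·δ_{QQ} = 0, so R_Q = 2333/91.54 = 25.48 kip.
Moment equilibrium about P: M_P = Σ(load moments about P) − R_Q·L = 338.5 − 25.48×6.5 = 172.8 kip·ft.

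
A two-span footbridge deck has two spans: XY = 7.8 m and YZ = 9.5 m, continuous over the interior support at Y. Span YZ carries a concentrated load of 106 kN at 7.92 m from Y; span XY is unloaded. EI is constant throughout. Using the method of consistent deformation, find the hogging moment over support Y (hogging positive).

Take M_Y as the redundant. Released structure: two simple spans XY and YZ with a hinge at Y.
Discontinuity in slope at Y on the released structure — sum the simple-span end rotations:
  span YZ: point load 106 at a = 7.92: Pab(L + b)/(6LEI) = 257.8/EI
  relative rotation θ_0 = (0 + 257.8)/EI = 257.8/EI
A unit hogging moment at Y produces rotation L₁/(3EI) + L₂/(3EI) = 5.767/EI.
Slope continuity at Y: θ_0 = M_Y·5.767/EI, so M_Y = 257.8/5.767 = 44.71 kN·m (hogging).

M_Y = 44.71 kN·m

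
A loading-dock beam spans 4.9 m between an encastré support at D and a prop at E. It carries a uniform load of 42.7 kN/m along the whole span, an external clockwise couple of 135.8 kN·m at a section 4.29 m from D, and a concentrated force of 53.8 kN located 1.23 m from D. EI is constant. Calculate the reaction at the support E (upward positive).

R_E = 124 kN

Remove the prop at E; the released (primary) structure is a cantilever built in at D.
Downward deflection at the released point E due to the loads:
  UDL 42.7: wL⁴/(8EI) = 3077/EI
  clockwise couple 135.8 at a = 4.29: M₀a(2L − a)/(2EI) = 1605/EI
  point load 53.8 at a = 1.23: Pa²(3L − a)/(6EI) = 182.7/EI
  δ_0 = 4865/EI
Tip deflection under a unit load at E: L³/(3EI) = 39.22/EI.
Compatibility at E: δ_0 − R_E·δ_{EE} = 0, so R_E = 4865/39.22 = 124 kN.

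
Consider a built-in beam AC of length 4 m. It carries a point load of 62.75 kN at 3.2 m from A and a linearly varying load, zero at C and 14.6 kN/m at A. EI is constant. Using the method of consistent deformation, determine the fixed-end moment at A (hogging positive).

M_A = 19.71 kN·m

Take the two fixed-end moments M_A, M_C as redundants; the released structure is the simple span AC.
Simple-span end rotations at A and C under the given loads:
  at A: point load 62.75 at a = 3.2: Pab(L + b)/(6LEI) = 32.13/EI
  at C: point load 62.75 at a = 3.2: Pab(L + a)/(6LEI) = 48.19/EI
  at A: triangular load, peak 14.6: w₀L³/(45EI) = 20.76/EI
  at C: triangular load, peak 14.6: 7w₀L³/(360EI) = 18.17/EI
  θ_A0 = 52.89/EI,  θ_C0 = 66.36/EI
Flexibility coefficients: a unit moment at one end gives L/(3EI) there and L/(6EI) at the far end, so f₁₁ = f₂₂ = 1.333/EI and f₁₂ = f₂₁ = 0.6667/EI.
Compatibility — zero rotation at each built-in end:
  1.333 M_A + 0.6667 M_C = 52.89
  0.6667 M_A + 1.333 M_C = 66.36
Solving the pair gives M_A = 19.71 kN·m and M_C = 39.91 kN·m (hogging).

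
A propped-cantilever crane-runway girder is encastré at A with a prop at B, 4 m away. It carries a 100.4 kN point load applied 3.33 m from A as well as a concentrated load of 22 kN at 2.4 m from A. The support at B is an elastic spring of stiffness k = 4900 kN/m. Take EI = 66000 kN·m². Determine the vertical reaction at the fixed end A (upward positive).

Remove the prop at B; the released (primary) structure is a cantilever built in at A.
Primary-structure tip deflection at B by superposition:
  point load 100.4 at a = 3.33: Pa²(3L − a)/(6EI) = 1609/EI
  point load 22 at a = 2.4: Pa²(3L − a)/(6EI) = 202.8/EI
  δ_0 = 1812/EI
Flexibility coefficient — unit upward force at B: δ_{BB} = L³/(3EI) = 21.33/EI.
With EI = 66000 kN·m²: δ_0 = 0.027447 m and δ_{BB} = 0.000323 m/kN.
Compatibility — the spring shortens by R_B/k under the reaction it provides: δ_0 − R_B·δ_{BB} = R_B/k. With 1/k = 0.000204 m/kN, R_B = δ_0 / (δ_{BB} + 1/k) = 0.027447 / (0.000323 + 0.000204) = 52.05 kN.
Vertical equilibrium: R_A = ΣP − R_B = 122.4 − 52.05 = 70.35 kN.

R_A = 70.35 kN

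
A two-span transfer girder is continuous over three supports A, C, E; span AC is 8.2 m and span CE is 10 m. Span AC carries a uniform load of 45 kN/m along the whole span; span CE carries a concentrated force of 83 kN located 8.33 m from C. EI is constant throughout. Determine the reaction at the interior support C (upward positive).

R_C = 244.4 kN

Take M_C as the redundant. Released structure: two simple spans AC and CE with a hinge at C.
Rotations at C on the released spans (each span's end-slope, ×1/EI):
  span AC: UDL 45: wL³/(24EI) = 1034/EI
  span CE: point load 83 at a = 8.33: Pab(L + b)/(6LEI) = 224.6/EI
  relative rotation θ_0 = (1034 + 224.6)/EI = 1258/EI
A unit hogging moment at C produces rotation L₁/(3EI) + L₂/(3EI) = 6.067/EI.
Slope continuity at C: θ_0 = M_C·6.067/EI, so M_C = 1258/6.067 = 207.4 kN·m (hogging).
Span AC, ΣM about A with M_C applied at C: R_C^{AC}·8.2 = 1513 + 207.4, so R_C^{AC} = 209.8 kN and R_A = 369 − 209.8 = 159.2 kN.
Span CE, ΣM about E: R_C^{CE}·10 = 138.6 + 207.4, so R_C^{CE} = 34.6 kN and R_E = 83 − 34.6 = 48.4 kN.
R_C = 209.8 + 34.6 = 244.4 kN.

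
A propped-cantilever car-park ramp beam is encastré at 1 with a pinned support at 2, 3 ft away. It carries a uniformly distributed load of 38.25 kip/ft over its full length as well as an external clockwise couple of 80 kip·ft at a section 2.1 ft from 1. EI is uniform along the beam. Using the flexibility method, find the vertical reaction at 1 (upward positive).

R_1 = 35.32 kip

Choose R_2 as the redundant. The primary structure is the cantilever fixed at 1.
Deflection at 2 on the released cantilever, summing each load's contribution:
  UDL 38.25: wL⁴/(8EI) = 387.3/EI
  clockwise couple 80 at a = 2.1: M₀a(2L − a)/(2EI) = 327.6/EI
  δ_0 = 714.9/EI
Tip deflection under a unit load at 2: L³/(3EI) = 9/EI.
The prop prevents deflection at 2: R_2 = δ_0/δ_{22} = 714.9/9 = 79.43 kip.
Vertical equilibrium: R_1 = ΣP − R_2 = 114.8 − 79.43 = 35.32 kip.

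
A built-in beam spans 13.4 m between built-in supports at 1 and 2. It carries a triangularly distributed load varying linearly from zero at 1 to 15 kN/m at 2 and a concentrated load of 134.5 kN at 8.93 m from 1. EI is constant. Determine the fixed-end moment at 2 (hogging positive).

M_2 = 401.7 kN·m

Release both end moments; the primary structure is a simply-supported span 12 with redundants M_1 and M_2.
On the primary (simply-supported) span, the end slopes from the loading are:
  at 1: triangular load, peak 15: 7w₀L³/(360EI) = 701.8/EI
  at 2: triangular load, peak 15: w₀L³/(45EI) = 802/EI
  at 1: point load 134.5 at a = 8.93: Pab(L + b)/(6LEI) = 1193/EI
  at 2: point load 134.5 at a = 8.93: Pab(L + a)/(6LEI) = 1491/EI
  θ_10 = 1895/EI,  θ_20 = 2293/EI
Flexibility coefficients: a unit moment at one end gives L/(3EI) there and L/(6EI) at the far end, so f₁₁ = f₂₂ = 4.467/EI and f₁₂ = f₂₁ = 2.233/EI.
Compatibility — zero rotation at each built-in end:
  4.467 M_1 + 2.233 M_2 = 1895
  2.233 M_1 + 4.467 M_2 = 2293
Solving the pair gives M_1 = 223.4 kN·m and M_2 = 401.7 kN·m (hogging).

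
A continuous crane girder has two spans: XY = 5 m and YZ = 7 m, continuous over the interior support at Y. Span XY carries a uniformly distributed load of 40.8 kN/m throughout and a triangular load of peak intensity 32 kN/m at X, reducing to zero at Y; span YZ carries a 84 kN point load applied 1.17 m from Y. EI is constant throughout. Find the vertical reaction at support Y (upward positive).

Release continuity at Y by inserting a hinge; the redundant is the internal moment M_Y. The primary structure is two simply-supported spans XY and YZ.
Discontinuity in slope at Y on the released structure — sum the simple-span end rotations:
  span XY: UDL 40.8: wL³/(24EI) = 212.5/EI
  span XY: triangular load, peak 32: 7w₀L³/(360EI) = 77.78/EI
  span YZ: point load 84 at a = 1.17: Pab(L + b)/(6LEI) = 175/EI
  relative rotation θ_0 = (290.3 + 175)/EI = 465.3/EI
A unit hogging moment at Y produces rotation L₁/(3EI) + L₂/(3EI) = 4/EI.
Slope continuity at Y: θ_0 = M_Y·4/EI, so M_Y = 465.3/4 = 116.3 kN·m (hogging).
Span XY, ΣM about X with M_Y applied at Y: R_Y^{XY}·5 = 643.3 + 116.3, so R_Y^{XY} = 151.9 kN and R_X = 284 − 151.9 = 132.1 kN.
Span YZ, ΣM about Z: R_Y^{YZ}·7 = 489.7 + 116.3, so R_Y^{YZ} = 86.58 kN and R_Z = 84 − 86.58 = -2.578 kN.
R_Y = 151.9 + 86.58 = 238.5 kN.

R_Y = 238.5 kN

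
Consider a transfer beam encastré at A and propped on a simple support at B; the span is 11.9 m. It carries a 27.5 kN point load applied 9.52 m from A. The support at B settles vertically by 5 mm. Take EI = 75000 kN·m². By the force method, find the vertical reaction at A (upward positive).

R_A = 8.808 kN

Remove the prop at B; the released (primary) structure is a cantilever built in at A.
Downward deflection at the released point B due to the loads:
  point load 27.5 at a = 9.52: Pa²(3L − a)/(6EI) = 10875/EI
Tip deflection under a unit load at B: L³/(3EI) = 561.7/EI.
With EI = 75000 kN·m²: δ_0 = 0.145 m and δ_{BB} = 0.00749 m/kN.
Compatibility — the beam at B must follow the support down by 0.005 m: δ_0 − R_B·δ_{BB} = 0.005, so R_B = (0.145 − 0.005)/0.00749 = 18.69 kN.
Vertical equilibrium: R_A = ΣP − R_B = 27.5 − 18.69 = 8.808 kN.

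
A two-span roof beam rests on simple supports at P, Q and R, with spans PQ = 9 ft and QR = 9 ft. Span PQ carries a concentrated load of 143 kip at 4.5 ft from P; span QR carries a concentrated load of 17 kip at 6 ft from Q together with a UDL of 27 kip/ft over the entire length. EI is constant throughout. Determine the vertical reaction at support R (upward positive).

Insert a hinge at Q; M_Q is the redundant, and each span becomes simply supported.
Discontinuity in slope at Q on the released structure — sum the simple-span end rotations:
  span PQ: point load 143 at a = 4.5: Pab(L + a)/(6LEI) = 723.9/EI
  span QR: point load 17 at a = 6: Pab(L + b)/(6LEI) = 68/EI
  span QR: UDL 27: wL³/(24EI) = 820.1/EI
  relative rotation θ_0 = (723.9 + 888.1)/EI = 1612/EI
A unit hogging moment at Q produces rotation L₁/(3EI) + L₂/(3EI) = 6/EI.
Compatibility: M_Q·(L₁+L₂)/(3EI) = θ_0, giving M_Q = 268.7 kip·ft (hogging).
Span QR, ΣM about R: R_Q^{QR}·9 = 1144 + 268.7, so R_Q^{QR} = 157 kip and R_R = 260 − 157 = 103 kip.

R_R = 103 kip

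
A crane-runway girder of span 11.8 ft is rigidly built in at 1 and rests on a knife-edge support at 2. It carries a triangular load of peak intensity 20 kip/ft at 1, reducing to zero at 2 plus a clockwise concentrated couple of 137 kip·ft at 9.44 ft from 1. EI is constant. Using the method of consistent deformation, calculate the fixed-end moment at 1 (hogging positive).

Take the reaction at 2 as the redundant and release it; the primary structure is a cantilever fixed at 1.
Deflection at 2 on the released cantilever, summing each load's contribution:
  triangular load, peak 20 at the fixed end: w₀L⁴/(30EI) = 12925/EI
  clockwise couple 137 at a = 9.44: M₀a(2L − a)/(2EI) = 9156/EI
  δ_0 = 22082/EI
Tip deflection under a unit load at 2: L³/(3EI) = 547.7/EI.
Compatibility at 2: δ_0 − R_2·δ_{22} = 0, so R_2 = 22082/547.7 = 40.32 kip.
Moment equilibrium about 1: M_1 = Σ(load moments about 1) − R_2·L = 601.1 − 40.32×11.8 = 125.4 kip·ft.

M_1 = 125.4 kip·ft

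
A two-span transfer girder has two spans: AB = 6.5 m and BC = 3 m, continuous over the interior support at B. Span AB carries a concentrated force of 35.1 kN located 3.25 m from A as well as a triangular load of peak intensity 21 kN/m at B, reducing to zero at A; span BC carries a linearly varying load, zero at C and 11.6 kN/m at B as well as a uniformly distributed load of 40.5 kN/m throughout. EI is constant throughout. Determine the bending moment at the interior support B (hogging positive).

Release continuity at B by inserting a hinge; the redundant is the internal moment M_B. The primary structure is two simply-supported spans AB and BC.
Rotations at B on the released spans (each span's end-slope, ×1/EI):
  span AB: point load 35.1 at a = 3.25: Pab(L + a)/(6LEI) = 92.69/EI
  span AB: triangular load, peak 21: w₀L³/(45EI) = 128.2/EI
  span BC: triangular load, peak 11.6: w₀L³/(45EI) = 6.96/EI
  span BC: UDL 40.5: wL³/(24EI) = 45.56/EI
  relative rotation θ_0 = (220.8 + 52.52)/EI = 273.4/EI
A unit hogging moment at B produces rotation L₁/(3EI) + L₂/(3EI) = 3.167/EI.
Slope continuity at B: θ_0 = M_B·3.167/EI, so M_B = 273.4/3.167 = 86.33 kN·m (hogging).

M_B = 86.33 kN·m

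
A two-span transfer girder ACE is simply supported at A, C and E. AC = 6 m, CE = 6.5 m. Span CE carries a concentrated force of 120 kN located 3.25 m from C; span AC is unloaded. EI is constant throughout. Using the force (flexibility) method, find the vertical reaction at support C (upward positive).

Release continuity at C by inserting a hinge; the redundant is the internal moment M_C. The primary structure is two simply-supported spans AC and CE.
Rotations at C on the released spans (each span's end-slope, ×1/EI):
  span CE: point load 120 at a = 3.25: Pab(L + b)/(6LEI) = 316.9/EI
  relative rotation θ_0 = (0 + 316.9)/EI = 316.9/EI
A unit hogging moment at C produces rotation L₁/(3EI) + L₂/(3EI) = 4.167/EI.
Compatibility: M_C·(L₁+L₂)/(3EI) = θ_0, giving M_C = 76.05 kN·m (hogging).
Span AC, ΣM about A with M_C applied at C: R_C^{AC}·6 = 0 + 76.05, so R_C^{AC} = 12.68 kN and R_A = 0 − 12.68 = -12.68 kN.
Span CE, ΣM about E: R_C^{CE}·6.5 = 390 + 76.05, so R_C^{CE} = 71.7 kN and R_E = 120 − 71.7 = 48.3 kN.
R_C = 12.68 + 71.7 = 84.38 kN.

R_C = 84.38 kN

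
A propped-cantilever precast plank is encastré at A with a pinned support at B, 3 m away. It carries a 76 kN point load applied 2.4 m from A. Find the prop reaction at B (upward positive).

Choose R_B as the redundant. The primary structure is the cantilever fixed at A.
Downward deflection at the released point B due to the loads:
  point load 76 at a = 2.4: Pa²(3L − a)/(6EI) = 481.5/EI
Tip deflection under a unit load at B: L³/(3EI) = 9/EI.
Compatibility at B: δ_0 − R_B·δ_{BB} = 0, so R_B = 481.5/9 = 53.5 kN.

R_B = 53.5 kN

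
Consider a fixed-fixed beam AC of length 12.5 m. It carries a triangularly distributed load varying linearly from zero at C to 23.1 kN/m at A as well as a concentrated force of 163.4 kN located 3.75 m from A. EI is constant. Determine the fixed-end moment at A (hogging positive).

Take the two fixed-end moments M_A, M_C as redundants; the released structure is the simple span AC.
Simple-span end rotations at A and C under the given loads:
  at A: triangular load, peak 23.1: w₀L³/(45EI) = 1003/EI
  at C: triangular load, peak 23.1: 7w₀L³/(360EI) = 877.3/EI
  at A: point load 163.4 at a = 3.75: Pab(L + b)/(6LEI) = 1519/EI
  at C: point load 163.4 at a = 3.75: Pab(L + a)/(6LEI) = 1162/EI
  θ_A0 = 2522/EI,  θ_C0 = 2039/EI
Flexibility coefficients: a unit moment at one end gives L/(3EI) there and L/(6EI) at the far end, so f₁₁ = f₂₂ = 4.167/EI and f₁₂ = f₂₁ = 2.083/EI.
Compatibility — zero rotation at each built-in end:
  4.167 M_A + 2.083 M_C = 2522
  2.083 M_A + 4.167 M_C = 2039
Solving the pair gives M_A = 480.7 kN·m and M_C = 249 kN·m (hogging).

M_A = 480.7 kN·m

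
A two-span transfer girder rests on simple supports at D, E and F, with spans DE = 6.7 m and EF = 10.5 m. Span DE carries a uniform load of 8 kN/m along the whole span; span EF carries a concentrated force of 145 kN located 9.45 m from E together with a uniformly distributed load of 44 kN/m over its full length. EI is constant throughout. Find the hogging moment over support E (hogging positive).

M_E = 433.7 kN·m

Release continuity at E by inserting a hinge; the redundant is the internal moment M_E. The primary structure is two simply-supported spans DE and EF.
Rotations at E on the released spans (each span's end-slope, ×1/EI):
  span DE: UDL 8: wL³/(24EI) = 100.3/EI
  span EF: point load 145 at a = 9.45: Pab(L + b)/(6LEI) = 263.8/EI
  span EF: UDL 44: wL³/(24EI) = 2122/EI
  relative rotation θ_0 = (100.3 + 2386)/EI = 2486/EI
A unit hogging moment at E produces rotation L₁/(3EI) + L₂/(3EI) = 5.733/EI.
Slope continuity at E: θ_0 = M_E·5.733/EI, so M_E = 2486/5.733 = 433.7 kN·m (hogging).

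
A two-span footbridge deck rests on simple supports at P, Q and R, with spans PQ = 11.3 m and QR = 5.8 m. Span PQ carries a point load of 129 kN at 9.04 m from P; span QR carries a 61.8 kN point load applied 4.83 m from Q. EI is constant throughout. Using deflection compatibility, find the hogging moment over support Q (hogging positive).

M_Q = 148.6 kN·m

Insert a hinge at Q; M_Q is the redundant, and each span becomes simply supported.
End slopes at the hinge Q, treating each span as simply supported:
  span PQ: point load 129 at a = 9.04: Pab(L + a)/(6LEI) = 790.7/EI
  span QR: point load 61.8 at a = 4.83: Pab(L + b)/(6LEI) = 56.33/EI
  relative rotation θ_0 = (790.7 + 56.33)/EI = 847/EI
A unit hogging moment at Q produces rotation L₁/(3EI) + L₂/(3EI) = 5.7/EI.
Compatibility: M_Q·(L₁+L₂)/(3EI) = θ_0, giving M_Q = 148.6 kN·m (hogging).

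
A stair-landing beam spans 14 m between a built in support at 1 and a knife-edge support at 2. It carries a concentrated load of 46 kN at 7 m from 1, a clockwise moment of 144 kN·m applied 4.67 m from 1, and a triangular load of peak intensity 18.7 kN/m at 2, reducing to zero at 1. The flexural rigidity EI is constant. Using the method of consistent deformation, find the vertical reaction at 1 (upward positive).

Release the roller at 2. Primary structure: cantilever fixed at 1.
Free-end deflection of the primary structure under the applied loading (downward +):
  point load 46 at a = 7: Pa²(3L − a)/(6EI) = 13148/EI
  clockwise couple 144 at a = 4.67: M₀a(2L − a)/(2EI) = 7844/EI
  triangular load, peak 18.7 at the free end: 11w₀L⁴/(120EI) = 65851/EI
  δ_0 = 86844/EI
Flexibility coefficient — unit upward force at 2: δ_{22} = L³/(3EI) = 914.7/EI.
Compatibility at 2: δ_0 − R_2·δ_{22} = 0, so R_2 = 86844/914.7 = 94.95 kN.
Vertical equilibrium: R_1 = ΣP − R_2 = 176.9 − 94.95 = 81.95 kN.

R_1 = 81.95 kN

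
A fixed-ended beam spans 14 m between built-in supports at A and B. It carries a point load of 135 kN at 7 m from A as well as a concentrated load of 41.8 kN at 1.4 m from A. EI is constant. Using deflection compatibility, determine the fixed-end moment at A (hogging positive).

M_A = 283.7 kN·m

Release both end moments; the primary structure is a simply-supported span AB with redundants M_A and M_B.
End rotations of the released simple span under the applied load (×1/EI):
  at A: point load 135 at a = 7: Pab(L + b)/(6LEI) = 1654/EI
  at B: point load 135 at a = 7: Pab(L + a)/(6LEI) = 1654/EI
  at A: point load 41.8 at a = 1.4: Pab(L + b)/(6LEI) = 233.5/EI
  at B: point load 41.8 at a = 1.4: Pab(L + a)/(6LEI) = 135.2/EI
  θ_A0 = 1887/EI,  θ_B0 = 1789/EI
Flexibility coefficients: a unit moment at one end gives L/(3EI) there and L/(6EI) at the far end, so f₁₁ = f₂₂ = 4.667/EI and f₁₂ = f₂₁ = 2.333/EI.
Compatibility — zero rotation at each built-in end:
  4.667 M_A + 2.333 M_B = 1887
  2.333 M_A + 4.667 M_B = 1789
Solving the pair gives M_A = 283.7 kN·m and M_B = 241.5 kN·m (hogging).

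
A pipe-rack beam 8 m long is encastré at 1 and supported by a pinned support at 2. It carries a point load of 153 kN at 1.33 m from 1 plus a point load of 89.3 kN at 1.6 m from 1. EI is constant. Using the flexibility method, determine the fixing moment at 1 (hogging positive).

Remove the prop at 2; the released (primary) structure is a cantilever built in at 1.
Downward deflection at the released point 2 due to the loads:
  point load 153 at a = 1.33: Pa²(3L − a)/(6EI) = 1023/EI
  point load 89.3 at a = 1.6: Pa²(3L − a)/(6EI) = 853.5/EI
  δ_0 = 1876/EI
Flexibility coefficient — unit upward force at 2: δ_{22} = L³/(3EI) = 170.7/EI.
The prop prevents deflection at 2: R_2 = δ_0/δ_{22} = 1876/170.7 = 10.99 kN.
Moment equilibrium about 1: M_1 = Σ(load moments about 1) − R_2·L = 346.4 − 10.99×8 = 258.4 kN·m.

M_1 = 258.4 kN·m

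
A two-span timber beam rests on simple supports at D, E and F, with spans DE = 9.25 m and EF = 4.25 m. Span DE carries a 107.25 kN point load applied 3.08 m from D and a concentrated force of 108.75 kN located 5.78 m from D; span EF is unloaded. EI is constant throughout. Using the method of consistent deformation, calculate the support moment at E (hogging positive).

M_E = 231.9 kN·m

Release continuity at E by inserting a hinge; the redundant is the internal moment M_E. The primary structure is two simply-supported spans DE and EF.
Rotations at E on the released spans (each span's end-slope, ×1/EI):
  span DE: point load 107.25 at a = 3.08: Pab(L + a)/(6LEI) = 452.8/EI
  span DE: point load 108.75 at a = 5.78: Pab(L + a)/(6LEI) = 590.7/EI
  relative rotation θ_0 = (1043 + 0)/EI = 1043/EI
A unit hogging moment at E produces rotation L₁/(3EI) + L₂/(3EI) = 4.5/EI.
Slope continuity at E: θ_0 = M_E·4.5/EI, so M_E = 1043/4.5 = 231.9 kN·m (hogging).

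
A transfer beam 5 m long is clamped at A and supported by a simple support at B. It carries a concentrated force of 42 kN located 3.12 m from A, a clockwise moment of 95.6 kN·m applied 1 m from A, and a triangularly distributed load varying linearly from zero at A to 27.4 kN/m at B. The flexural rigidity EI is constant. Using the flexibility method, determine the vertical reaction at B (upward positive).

R_B = 67.43 kN

Release the roller at B. Primary structure: cantilever fixed at A.
Deflection at B on the released cantilever, summing each load's contribution:
  point load 42 at a = 3.12: Pa²(3L − a)/(6EI) = 809.5/EI
  clockwise couple 95.6 at a = 1: M₀a(2L − a)/(2EI) = 430.2/EI
  triangular load, peak 27.4 at the free end: 11w₀L⁴/(120EI) = 1570/EI
  δ_0 = 2810/EI
Tip deflection under a unit load at B: L³/(3EI) = 41.67/EI.
The prop prevents deflection at B: R_B = δ_0/δ_{BB} = 2810/41.67 = 67.43 kN.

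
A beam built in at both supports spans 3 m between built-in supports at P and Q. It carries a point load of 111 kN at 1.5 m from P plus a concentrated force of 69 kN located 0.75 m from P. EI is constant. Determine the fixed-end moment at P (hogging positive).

Take the two fixed-end moments M_P, M_Q as redundants; the released structure is the simple span PQ.
On the primary (simply-supported) span, the end slopes from the loading are:
  at P: point load 111 at a = 1.5: Pab(L + b)/(6LEI) = 62.44/EI
  at Q: point load 111 at a = 1.5: Pab(L + a)/(6LEI) = 62.44/EI
  at P: point load 69 at a = 0.75: Pab(L + b)/(6LEI) = 33.96/EI
  at Q: point load 69 at a = 0.75: Pab(L + a)/(6LEI) = 24.26/EI
  θ_P0 = 96.4/EI,  θ_Q0 = 86.7/EI
Flexibility coefficients: a unit moment at one end gives L/(3EI) there and L/(6EI) at the far end, so f₁₁ = f₂₂ = 1/EI and f₁₂ = f₂₁ = 0.5/EI.
Compatibility — zero rotation at each built-in end:
  1 M_P + 0.5 M_Q = 96.4
  0.5 M_P + 1 M_Q = 86.7
Solving the pair gives M_P = 70.73 kN·m and M_Q = 51.33 kN·m (hogging).

M_P = 70.73 kN·m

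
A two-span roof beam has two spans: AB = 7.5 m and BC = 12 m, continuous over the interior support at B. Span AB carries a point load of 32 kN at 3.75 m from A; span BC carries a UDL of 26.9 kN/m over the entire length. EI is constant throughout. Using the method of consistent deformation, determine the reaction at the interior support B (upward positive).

R_B = 245.7 kN

Insert a hinge at B; M_B is the redundant, and each span becomes simply supported.
End slopes at the hinge B, treating each span as simply supported:
  span AB: point load 32 at a = 3.75: Pab(L + a)/(6LEI) = 112.5/EI
  span BC: UDL 26.9: wL³/(24EI) = 1937/EI
  relative rotation θ_0 = (112.5 + 1937)/EI = 2049/EI
A unit hogging moment at B produces rotation L₁/(3EI) + L₂/(3EI) = 6.5/EI.
Compatibility: M_B·(L₁+L₂)/(3EI) = θ_0, giving M_B = 315.3 kN·m (hogging).
Span AB, ΣM about A with M_B applied at B: R_B^{AB}·7.5 = 120 + 315.3, so R_B^{AB} = 58.04 kN and R_A = 32 − 58.04 = -26.04 kN.
Span BC, ΣM about C: R_B^{BC}·12 = 1937 + 315.3, so R_B^{BC} = 187.7 kN and R_C = 322.8 − 187.7 = 135.1 kN.
R_B = 58.04 + 187.7 = 245.7 kN.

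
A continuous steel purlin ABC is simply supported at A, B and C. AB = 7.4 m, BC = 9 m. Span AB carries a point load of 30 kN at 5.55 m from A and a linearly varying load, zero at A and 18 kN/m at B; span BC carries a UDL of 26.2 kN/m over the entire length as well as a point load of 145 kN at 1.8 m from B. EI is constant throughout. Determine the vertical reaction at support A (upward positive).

Take M_B as the redundant. Released structure: two simple spans AB and BC with a hinge at B.
End slopes at the hinge B, treating each span as simply supported:
  span AB: point load 30 at a = 5.55: Pab(L + a)/(6LEI) = 89.84/EI
  span AB: triangular load, peak 18: w₀L³/(45EI) = 162.1/EI
  span BC: UDL 26.2: wL³/(24EI) = 795.8/EI
  span BC: point load 145 at a = 1.8: Pab(L + b)/(6LEI) = 563.8/EI
  relative rotation θ_0 = (251.9 + 1360)/EI = 1612/EI
A unit hogging moment at B produces rotation L₁/(3EI) + L₂/(3EI) = 5.467/EI.
Slope continuity at B: θ_0 = M_B·5.467/EI, so M_B = 1612/5.467 = 294.8 kN·m (hogging).
Span AB, ΣM about A with M_B applied at B: R_B^{AB}·7.4 = 495.1 + 294.8, so R_B^{AB} = 106.7 kN and R_A = 96.6 − 106.7 = -10.14 kN.

R_A = -10.14 kN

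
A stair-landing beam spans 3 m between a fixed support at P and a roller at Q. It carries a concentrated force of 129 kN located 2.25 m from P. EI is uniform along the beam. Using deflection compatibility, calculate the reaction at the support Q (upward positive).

Take the reaction at Q as the redundant and release it; the primary structure is a cantilever fixed at P.
Downward deflection at the released point Q due to the loads:
  point load 129 at a = 2.25: Pa²(3L − a)/(6EI) = 734.7/EI
Tip deflection under a unit load at Q: L³/(3EI) = 9/EI.
The prop prevents deflection at Q: R_Q = δ_0/δ_{QQ} = 734.7/9 = 81.63 kN.

R_Q = 81.63 kN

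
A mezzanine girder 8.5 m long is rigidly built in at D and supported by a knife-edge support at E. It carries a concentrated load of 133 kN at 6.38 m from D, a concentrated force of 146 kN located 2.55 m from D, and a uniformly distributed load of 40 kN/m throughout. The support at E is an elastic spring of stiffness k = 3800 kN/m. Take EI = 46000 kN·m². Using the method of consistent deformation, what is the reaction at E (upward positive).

Take the reaction at E as the redundant and release it; the primary structure is a cantilever fixed at D.
Primary-structure tip deflection at E by superposition:
  point load 133 at a = 6.38: Pa²(3L − a)/(6EI) = 17252/EI
  point load 146 at a = 2.55: Pa²(3L − a)/(6EI) = 3631/EI
  UDL 40: wL⁴/(8EI) = 26100/EI
  δ_0 = 46983/EI
Tip deflection under a unit load at E: L³/(3EI) = 204.7/EI.
With EI = 46000 kN·m²: δ_0 = 1.0214 m and δ_{EE} = 0.00445 m/kN.
Compatibility — the spring shortens by R_E/k under the reaction it provides: δ_0 − R_E·δ_{EE} = R_E/k. With 1/k = 0.000263 m/kN, R_E = δ_0 / (δ_{EE} + 1/k) = 1.0214 / (0.00445 + 0.000263) = 216.7 kN.

R_E = 216.7 kN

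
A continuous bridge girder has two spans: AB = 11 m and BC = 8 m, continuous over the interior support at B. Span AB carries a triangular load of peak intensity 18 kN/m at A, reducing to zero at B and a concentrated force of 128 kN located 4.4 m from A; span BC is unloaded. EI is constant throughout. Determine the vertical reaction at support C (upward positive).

R_C = -26.31 kN

Release continuity at B by inserting a hinge; the redundant is the internal moment M_B. The primary structure is two simply-supported spans AB and BC.
Rotations at B on the released spans (each span's end-slope, ×1/EI):
  span AB: triangular load, peak 18: 7w₀L³/(360EI) = 465.9/EI
  span AB: point load 128 at a = 4.4: Pab(L + a)/(6LEI) = 867.3/EI
  relative rotation θ_0 = (1333 + 0)/EI = 1333/EI
A unit hogging moment at B produces rotation L₁/(3EI) + L₂/(3EI) = 6.333/EI.
Compatibility: M_B·(L₁+L₂)/(3EI) = θ_0, giving M_B = 210.5 kN·m (hogging).
Span BC, ΣM about C: R_B^{BC}·8 = 0 + 210.5, so R_B^{BC} = 26.31 kN and R_C = 0 − 26.31 = -26.31 kN.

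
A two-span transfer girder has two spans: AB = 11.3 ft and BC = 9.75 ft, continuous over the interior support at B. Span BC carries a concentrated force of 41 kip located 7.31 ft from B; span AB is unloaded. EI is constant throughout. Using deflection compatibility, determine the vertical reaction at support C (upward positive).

R_C = 28.51 kip

Insert a hinge at B; M_B is the redundant, and each span becomes simply supported.
Rotations at B on the released spans (each span's end-slope, ×1/EI):
  span BC: point load 41 at a = 7.31: Pab(L + b)/(6LEI) = 152.4/EI
  relative rotation θ_0 = (0 + 152.4)/EI = 152.4/EI
A unit hogging moment at B produces rotation L₁/(3EI) + L₂/(3EI) = 7.017/EI.
Slope continuity at B: θ_0 = M_B·7.017/EI, so M_B = 152.4/7.017 = 21.72 kip·ft (hogging).
Span BC, ΣM about C: R_B^{BC}·9.75 = 100 + 21.72, so R_B^{BC} = 12.49 kip and R_C = 41 − 12.49 = 28.51 kip.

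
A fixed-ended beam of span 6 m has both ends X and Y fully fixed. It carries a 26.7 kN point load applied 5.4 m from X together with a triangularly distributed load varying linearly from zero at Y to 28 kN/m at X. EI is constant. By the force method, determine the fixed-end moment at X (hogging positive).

Release both end moments; the primary structure is a simply-supported span XY with redundants M_X and M_Y.
Simple-span end rotations at X and Y under the given loads:
  at X: point load 26.7 at a = 5.4: Pab(L + b)/(6LEI) = 15.86/EI
  at Y: point load 26.7 at a = 5.4: Pab(L + a)/(6LEI) = 27.39/EI
  at X: triangular load, peak 28: w₀L³/(45EI) = 134.4/EI
  at Y: triangular load, peak 28: 7w₀L³/(360EI) = 117.6/EI
  θ_X0 = 150.3/EI,  θ_Y0 = 145/EI
Flexibility coefficients: a unit moment at one end gives L/(3EI) there and L/(6EI) at the far end, so f₁₁ = f₂₂ = 2/EI and f₁₂ = f₂₁ = 1/EI.
Compatibility — zero rotation at each built-in end:
  2 M_X + 1 M_Y = 150.3
  1 M_X + 2 M_Y = 145
Solving the pair gives M_X = 51.84 kN·m and M_Y = 46.58 kN·m (hogging).

M_X = 51.84 kN·m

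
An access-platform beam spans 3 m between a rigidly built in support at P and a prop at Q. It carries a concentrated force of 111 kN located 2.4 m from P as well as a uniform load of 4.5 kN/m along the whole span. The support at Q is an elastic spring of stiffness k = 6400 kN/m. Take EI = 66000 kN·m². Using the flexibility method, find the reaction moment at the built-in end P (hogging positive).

Remove the prop at Q; the released (primary) structure is a cantilever built in at P.
Primary-structure tip deflection at Q by superposition:
  point load 111 at a = 2.4: Pa²(3L − a)/(6EI) = 703.3/EI
  UDL 4.5: wL⁴/(8EI) = 45.56/EI
  δ_0 = 748.9/EI
Flexibility coefficient — unit upward force at Q: δ_{QQ} = L³/(3EI) = 9/EI.
With EI = 66000 kN·m²: δ_0 = 0.011346 m and δ_{QQ} = 0.000136 m/kN.
Compatibility — the spring shortens by R_Q/k under the reaction it provides: δ_0 − R_Q·δ_{QQ} = R_Q/k. With 1/k = 0.000156 m/kN, R_Q = δ_0 / (δ_{QQ} + 1/k) = 0.011346 / (0.000136 + 0.000156) = 38.78 kN.
Moment equilibrium about P: M_P = Σ(load moments about P) − R_Q·L = 286.6 − 38.78×3 = 170.3 kN·m.

M_P = 170.3 kN·m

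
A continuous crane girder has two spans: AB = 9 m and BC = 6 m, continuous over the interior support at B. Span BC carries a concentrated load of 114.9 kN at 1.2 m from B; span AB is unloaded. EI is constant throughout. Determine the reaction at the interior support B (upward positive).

Release continuity at B by inserting a hinge; the redundant is the internal moment M_B. The primary structure is two simply-supported spans AB and BC.
Discontinuity in slope at B on the released structure — sum the simple-span end rotations:
  span BC: point load 114.9 at a = 1.2: Pab(L + b)/(6LEI) = 198.5/EI
  relative rotation θ_0 = (0 + 198.5)/EI = 198.5/EI
A unit hogging moment at B produces rotation L₁/(3EI) + L₂/(3EI) = 5/EI.
Slope continuity at B: θ_0 = M_B·5/EI, so M_B = 198.5/5 = 39.71 kN·m (hogging).
Span AB, ΣM about A with M_B applied at B: R_B^{AB}·9 = 0 + 39.71, so R_B^{AB} = 4.412 kN and R_A = 0 − 4.412 = -4.412 kN.
Span BC, ΣM about C: R_B^{BC}·6 = 551.5 + 39.71, so R_B^{BC} = 98.54 kN and R_C = 114.9 − 98.54 = 16.36 kN.
R_B = 4.412 + 98.54 = 103 kN.

R_B = 103 kN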